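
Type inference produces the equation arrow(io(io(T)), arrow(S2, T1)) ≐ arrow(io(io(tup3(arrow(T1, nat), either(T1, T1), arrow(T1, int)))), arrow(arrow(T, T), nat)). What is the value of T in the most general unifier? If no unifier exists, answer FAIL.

tup3(arrow(nat, nat), either(nat, nat), arrow(nat, int))

Decompose arrow/2: io(io(T)) ≐ io(io(tup3(arrow(T1, nat), either(T1, T1), arrow(T1, int)))),  arrow(S2, T1) ≐ arrow(arrow(T, T), nat).
Decompose io/1: io(T) ≐ io(tup3(arrow(T1, nat), either(T1, T1), arrow(T1, int))).
Decompose io/1: T ≐ tup3(arrow(T1, nat), either(T1, T1), arrow(T1, int)).
Bind T := tup3(arrow(T1, nat), either(T1, T1), arrow(T1, int)); substituting into the remaining equation gives: arrow(S2, T1) ≐ arrow(arrow(tup3(arrow(T1, nat), either(T1, T1), arrow(T1, int)), tup3(arrow(T1, nat), either(T1, T1), arrow(T1, int))), nat).
Decompose arrow/2: S2 ≐ arrow(tup3(arrow(T1, nat), either(T1, T1), arrow(T1, int)), tup3(arrow(T1, nat), either(T1, T1), arrow(T1, int))),  T1 ≐ nat.
Bind S2 := arrow(tup3(arrow(T1, nat), either(T1, T1), arrow(T1, int)), tup3(arrow(T1, nat), either(T1, T1), arrow(T1, int))); no other remaining equation mentions S2.
Bind T1 := nat. Substituting into the earlier bindings gives T := tup3(arrow(nat, nat), either(nat, nat), arrow(nat, int)), S2 := arrow(tup3(arrow(nat, nat), either(nat, nat), arrow(nat, int)), tup3(arrow(nat, nat), either(nat, nat), arrow(nat, int))).
MGU = { T -> tup3(arrow(nat, nat), either(nat, nat), arrow(nat, int)), S2 -> arrow(tup3(arrow(nat, nat), either(nat, nat), arrow(nat, int)), tup3(arrow(nat, nat), either(nat, nat), arrow(nat, int))), T1 -> nat }, so T -> tup3(arrow(nat, nat), either(nat, nat), arrow(nat, int)).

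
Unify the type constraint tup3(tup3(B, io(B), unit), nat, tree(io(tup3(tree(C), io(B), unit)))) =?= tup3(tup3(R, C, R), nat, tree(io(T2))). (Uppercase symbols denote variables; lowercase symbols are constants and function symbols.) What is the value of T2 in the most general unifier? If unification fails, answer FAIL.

tup3(tree(io(unit)), io(unit), unit)

Decompose tup3/3: tup3(B, io(B), unit) =?= tup3(R, C, R),  nat =?= nat,  tree(io(tup3(tree(C), io(B), unit))) =?= tree(io(T2)).
Decompose tup3/3: B =?= R,  io(B) =?= C,  unit =?= R.
Bind B := R; substituting into the 2 remaining equations that mention B gives: io(R) =?= C,  tree(io(tup3(tree(C), io(R), unit))) =?= tree(io(T2)).
Bind C := io(R); substituting into the one remaining equation that mentions C gives: tree(io(tup3(tree(io(R)), io(R), unit))) =?= tree(io(T2)).
Bind R := unit; substituting into the one remaining equation that mentions R gives: tree(io(tup3(tree(io(unit)), io(unit), unit))) =?= tree(io(T2)). Substituting into the earlier bindings gives B := unit, C := io(unit).
Delete trivial equation nat =?= nat.
Decompose tree/1: io(tup3(tree(io(unit)), io(unit), unit)) =?= io(T2).
Decompose io/1: tup3(tree(io(unit)), io(unit), unit) =?= T2.
Bind T2 := tup3(tree(io(unit)), io(unit), unit).
MGU = { B -> unit, C -> io(unit), R -> unit, T2 -> tup3(tree(io(unit)), io(unit), unit) }, so T2 -> tup3(tree(io(unit)), io(unit), unit).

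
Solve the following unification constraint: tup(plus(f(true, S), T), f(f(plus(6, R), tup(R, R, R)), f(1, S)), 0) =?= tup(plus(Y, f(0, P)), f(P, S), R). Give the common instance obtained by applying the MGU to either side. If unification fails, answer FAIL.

FAIL

Decompose tup/3: plus(f(true, S), T) =?= plus(Y, f(0, P)),  f(f(plus(6, R), tup(R, R, R)), f(1, S)) =?= f(P, S),  0 =?= R.
Decompose plus/2: f(true, S) =?= Y,  T =?= f(0, P).
Bind Y := f(true, S); no other remaining equation mentions Y.
Bind T := f(0, P); no other remaining equation mentions T.
Decompose f/2: f(plus(6, R), tup(R, R, R)) =?= P,  f(1, S) =?= S.
Bind P := f(plus(6, R), tup(R, R, R)); no other remaining equation mentions P. Substituting into the earlier binding gives T := f(0, f(plus(6, R), tup(R, R, R))).
Occurs check fails: S occurs in f(1, S); the equation S =?= f(1, S) has no finite solution.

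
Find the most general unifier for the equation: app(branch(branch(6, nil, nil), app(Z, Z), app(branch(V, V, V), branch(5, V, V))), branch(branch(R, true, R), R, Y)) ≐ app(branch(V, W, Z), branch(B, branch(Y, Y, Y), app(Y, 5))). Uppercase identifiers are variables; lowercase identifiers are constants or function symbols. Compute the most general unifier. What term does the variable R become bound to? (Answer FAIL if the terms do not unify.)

Decompose app/2: branch(branch(6, nil, nil), app(Z, Z), app(branch(V, V, V), branch(5, V, V))) ≐ branch(V, W, Z),  branch(branch(R, true, R), R, Y) ≐ branch(B, branch(Y, Y, Y), app(Y, 5)).
Decompose branch/3: branch(6, nil, nil) ≐ V,  app(Z, Z) ≐ W,  app(branch(V, V, V), branch(5, V, V)) ≐ Z.
Bind V := branch(6, nil, nil); substituting into the one remaining equation that mentions V gives: app(branch(branch(6, nil, nil), branch(6, nil, nil), branch(6, nil, nil)), branch(5, branch(6, nil, nil), branch(6, nil, nil))) ≐ Z.
Bind W := app(Z, Z); no other remaining equation mentions W.
Bind Z := app(branch(branch(6, nil, nil), branch(6, nil, nil), branch(6, nil, nil)), branch(5, branch(6, nil, nil), branch(6, nil, nil))); no other remaining equation mentions Z. Substituting into the earlier binding gives W := app(app(branch(branch(6, nil, nil), branch(6, nil, nil), branch(6, nil, nil)), branch(5, branch(6, nil, nil), branch(6, nil, nil))), app(branch(branch(6, nil, nil), branch(6, nil, nil), branch(6, nil, nil)), branch(5, branch(6, nil, nil), branch(6, nil, nil)))).
Decompose branch/3: branch(R, true, R) ≐ B,  R ≐ branch(Y, Y, Y),  Y ≐ app(Y, 5).
Bind B := branch(R, true, R); no other remaining equation mentions B.
Bind R := branch(Y, Y, Y); no other remaining equation mentions R. Substituting into the earlier binding gives B := branch(branch(Y, Y, Y), true, branch(Y, Y, Y)).
Occurs check fails: Y occurs in app(Y, 5); the equation Y ≐ app(Y, 5) has no finite solution.

FAIL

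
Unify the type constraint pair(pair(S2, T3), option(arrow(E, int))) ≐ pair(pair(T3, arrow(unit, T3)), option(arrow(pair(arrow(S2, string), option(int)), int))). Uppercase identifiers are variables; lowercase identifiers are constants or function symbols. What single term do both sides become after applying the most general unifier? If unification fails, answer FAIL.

Decompose pair/2: pair(S2, T3) ≐ pair(T3, arrow(unit, T3)),  option(arrow(E, int)) ≐ option(arrow(pair(arrow(S2, string), option(int)), int)).
Decompose pair/2: S2 ≐ T3,  T3 ≐ arrow(unit, T3).
Bind S2 := T3; substituting into the one remaining equation that mentions S2 gives: option(arrow(E, int)) ≐ option(arrow(pair(arrow(T3, string), option(int)), int)).
Occurs check fails: T3 occurs in arrow(unit, T3); the equation T3 ≐ arrow(unit, T3) has no finite solution.

FAIL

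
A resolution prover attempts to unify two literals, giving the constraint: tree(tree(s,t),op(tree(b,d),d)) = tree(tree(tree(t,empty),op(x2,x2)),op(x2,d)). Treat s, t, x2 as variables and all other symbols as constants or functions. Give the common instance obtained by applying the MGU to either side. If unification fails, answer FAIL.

tree(tree(tree(op(tree(b,d),tree(b,d)),empty),op(tree(b,d),tree(b,d))),op(tree(b,d),d))

Decompose tree/2: tree(s,t) = tree(tree(t,empty),op(x2,x2)),  op(tree(b,d),d) = op(x2,d).
Decompose tree/2: s = tree(t,empty),  t = op(x2,x2).
Bind s := tree(t,empty); no other remaining equation mentions s.
Bind t := op(x2,x2); no other remaining equation mentions t. Substituting into the earlier binding gives s := tree(op(x2,x2),empty).
Decompose op/2: tree(b,d) = x2,  d = d.
Bind x2 := tree(b,d); no other remaining equation mentions x2. Substituting into the earlier bindings gives s := tree(op(tree(b,d),tree(b,d)),empty), t := op(tree(b,d),tree(b,d)).
Delete trivial equation d = d.
Applying the MGU to either side gives tree(tree(tree(op(tree(b,d),tree(b,d)),empty),op(tree(b,d),tree(b,d))),op(tree(b,d),d)).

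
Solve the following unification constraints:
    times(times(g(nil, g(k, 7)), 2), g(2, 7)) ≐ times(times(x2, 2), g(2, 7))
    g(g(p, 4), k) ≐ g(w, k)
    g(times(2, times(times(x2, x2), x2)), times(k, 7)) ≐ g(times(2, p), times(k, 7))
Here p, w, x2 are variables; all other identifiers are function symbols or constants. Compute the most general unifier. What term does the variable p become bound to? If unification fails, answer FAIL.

Decompose times/2: times(g(nil, g(k, 7)), 2) ≐ times(x2, 2),  g(2, 7) ≐ g(2, 7).
Decompose times/2: g(nil, g(k, 7)) ≐ x2,  2 ≐ 2.
Bind x2 := g(nil, g(k, 7)); substituting into the one remaining equation that mentions x2 gives: g(times(2, times(times(g(nil, g(k, 7)), g(nil, g(k, 7))), g(nil, g(k, 7)))), times(k, 7)) ≐ g(times(2, p), times(k, 7)).
Delete trivial equation 2 ≐ 2.
Delete trivial equation g(2, 7) ≐ g(2, 7).
Decompose g/2: g(p, 4) ≐ w,  k ≐ k.
Bind w := g(p, 4); no other remaining equation mentions w.
Delete trivial equation k ≐ k.
Decompose g/2: times(2, times(times(g(nil, g(k, 7)), g(nil, g(k, 7))), g(nil, g(k, 7)))) ≐ times(2, p),  times(k, 7) ≐ times(k, 7).
Decompose times/2: 2 ≐ 2,  times(times(g(nil, g(k, 7)), g(nil, g(k, 7))), g(nil, g(k, 7))) ≐ p.
Delete trivial equation 2 ≐ 2.
Bind p := times(times(g(nil, g(k, 7)), g(nil, g(k, 7))), g(nil, g(k, 7))); no other remaining equation mentions p. Substituting into the earlier binding gives w := g(times(times(g(nil, g(k, 7)), g(nil, g(k, 7))), g(nil, g(k, 7))), 4).
Delete trivial equation times(k, 7) ≐ times(k, 7).
MGU = { x2 -> g(nil, g(k, 7)), w -> g(times(times(g(nil, g(k, 7)), g(nil, g(k, 7))), g(nil, g(k, 7))), 4), p -> times(times(g(nil, g(k, 7)), g(nil, g(k, 7))), g(nil, g(k, 7))) }, so p -> times(times(g(nil, g(k, 7)), g(nil, g(k, 7))), g(nil, g(k, 7))).

times(times(g(nil, g(k, 7)), g(nil, g(k, 7))), g(nil, g(k, 7)))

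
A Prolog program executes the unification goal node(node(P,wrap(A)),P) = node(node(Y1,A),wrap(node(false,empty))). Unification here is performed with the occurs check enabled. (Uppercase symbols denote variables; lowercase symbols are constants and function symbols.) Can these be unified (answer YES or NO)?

NO

Decompose node/2: node(P,wrap(A)) = node(Y1,A),  P = wrap(node(false,empty)).
Decompose node/2: P = Y1,  wrap(A) = A.
Bind P := Y1; substituting into the one remaining equation that mentions P gives: Y1 = wrap(node(false,empty)).
Occurs check fails: A occurs in wrap(A); the equation A = wrap(A) has no finite solution.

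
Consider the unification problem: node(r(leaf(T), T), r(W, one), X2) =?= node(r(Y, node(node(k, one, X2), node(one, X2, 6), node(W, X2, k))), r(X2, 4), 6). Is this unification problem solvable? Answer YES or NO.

Decompose node/3: r(leaf(T), T) =?= r(Y, node(node(k, one, X2), node(one, X2, 6), node(W, X2, k))),  r(W, one) =?= r(X2, 4),  X2 =?= 6.
Decompose r/2: leaf(T) =?= Y,  T =?= node(node(k, one, X2), node(one, X2, 6), node(W, X2, k)).
Bind Y := leaf(T); no other remaining equation mentions Y.
Bind T := node(node(k, one, X2), node(one, X2, 6), node(W, X2, k)); no other remaining equation mentions T. Substituting into the earlier binding gives Y := leaf(node(node(k, one, X2), node(one, X2, 6), node(W, X2, k))).
Decompose r/2: W =?= X2,  one =?= 4.
Bind W := X2; no other remaining equation mentions W. Substituting into the earlier bindings gives Y := leaf(node(node(k, one, X2), node(one, X2, 6), node(X2, X2, k))), T := node(node(k, one, X2), node(one, X2, 6), node(X2, X2, k)).
Clash: constants one and 4 differ; no unifier exists.

NO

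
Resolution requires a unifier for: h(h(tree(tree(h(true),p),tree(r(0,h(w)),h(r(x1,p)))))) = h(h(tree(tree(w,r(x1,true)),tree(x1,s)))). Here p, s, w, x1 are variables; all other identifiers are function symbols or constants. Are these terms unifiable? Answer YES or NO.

Decompose h/1: h(tree(tree(h(true),p),tree(r(0,h(w)),h(r(x1,p))))) = h(tree(tree(w,r(x1,true)),tree(x1,s))).
Decompose h/1: tree(tree(h(true),p),tree(r(0,h(w)),h(r(x1,p)))) = tree(tree(w,r(x1,true)),tree(x1,s)).
Decompose tree/2: tree(h(true),p) = tree(w,r(x1,true)),  tree(r(0,h(w)),h(r(x1,p))) = tree(x1,s).
Decompose tree/2: h(true) = w,  p = r(x1,true).
Bind w := h(true); substituting into the one remaining equation that mentions w gives: tree(r(0,h(h(true))),h(r(x1,p))) = tree(x1,s).
Bind p := r(x1,true); substituting into the remaining equation gives: tree(r(0,h(h(true))),h(r(x1,r(x1,true)))) = tree(x1,s).
Decompose tree/2: r(0,h(h(true))) = x1,  h(r(x1,r(x1,true))) = s.
Bind x1 := r(0,h(h(true))); substituting into the remaining equation gives: h(r(r(0,h(h(true))),r(r(0,h(h(true))),true))) = s. Substituting into the earlier binding gives p := r(r(0,h(h(true))),true).
Bind s := h(r(r(0,h(h(true))),r(r(0,h(h(true))),true))).
No equations remain and no clash or occurs-check failure arose, so a unifier exists.

YES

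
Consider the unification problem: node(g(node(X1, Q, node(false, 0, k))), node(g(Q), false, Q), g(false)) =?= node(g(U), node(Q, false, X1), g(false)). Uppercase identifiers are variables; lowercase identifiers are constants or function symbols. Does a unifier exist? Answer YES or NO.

NO

Decompose node/3: g(node(X1, Q, node(false, 0, k))) =?= g(U),  node(g(Q), false, Q) =?= node(Q, false, X1),  g(false) =?= g(false).
Decompose g/1: node(X1, Q, node(false, 0, k)) =?= U.
Bind U := node(X1, Q, node(false, 0, k)); no other remaining equation mentions U.
Decompose node/3: g(Q) =?= Q,  false =?= false,  Q =?= X1.
Occurs check fails: Q occurs in g(Q); the equation Q =?= g(Q) has no finite solution.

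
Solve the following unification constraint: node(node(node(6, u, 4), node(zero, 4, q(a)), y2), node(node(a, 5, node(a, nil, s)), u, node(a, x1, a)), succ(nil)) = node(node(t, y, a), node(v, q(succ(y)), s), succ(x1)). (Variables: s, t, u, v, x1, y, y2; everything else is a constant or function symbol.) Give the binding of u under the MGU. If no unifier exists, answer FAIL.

q(succ(node(zero, 4, q(a))))

Decompose node/3: node(node(6, u, 4), node(zero, 4, q(a)), y2) = node(t, y, a),  node(node(a, 5, node(a, nil, s)), u, node(a, x1, a)) = node(v, q(succ(y)), s),  succ(nil) = succ(x1).
Decompose node/3: node(6, u, 4) = t,  node(zero, 4, q(a)) = y,  y2 = a.
Bind t := node(6, u, 4); no other remaining equation mentions t.
Bind y := node(zero, 4, q(a)); substituting into the one remaining equation that mentions y gives: node(node(a, 5, node(a, nil, s)), u, node(a, x1, a)) = node(v, q(succ(node(zero, 4, q(a)))), s).
Bind y2 := a; no other remaining equation mentions y2.
Decompose node/3: node(a, 5, node(a, nil, s)) = v,  u = q(succ(node(zero, 4, q(a)))),  node(a, x1, a) = s.
Bind v := node(a, 5, node(a, nil, s)); no other remaining equation mentions v.
Bind u := q(succ(node(zero, 4, q(a)))); no other remaining equation mentions u. Substituting into the earlier binding gives t := node(6, q(succ(node(zero, 4, q(a)))), 4).
Bind s := node(a, x1, a); no other remaining equation mentions s. Substituting into the earlier binding gives v := node(a, 5, node(a, nil, node(a, x1, a))).
Decompose succ/1: nil = x1.
Bind x1 := nil. Substituting into the earlier bindings gives v := node(a, 5, node(a, nil, node(a, nil, a))), s := node(a, nil, a).
MGU = { t := node(6, q(succ(node(zero, 4, q(a)))), 4), y := node(zero, 4, q(a)), y2 := a, v := node(a, 5, node(a, nil, node(a, nil, a))), u := q(succ(node(zero, 4, q(a)))), s := node(a, nil, a), x1 := nil }, so u := q(succ(node(zero, 4, q(a)))).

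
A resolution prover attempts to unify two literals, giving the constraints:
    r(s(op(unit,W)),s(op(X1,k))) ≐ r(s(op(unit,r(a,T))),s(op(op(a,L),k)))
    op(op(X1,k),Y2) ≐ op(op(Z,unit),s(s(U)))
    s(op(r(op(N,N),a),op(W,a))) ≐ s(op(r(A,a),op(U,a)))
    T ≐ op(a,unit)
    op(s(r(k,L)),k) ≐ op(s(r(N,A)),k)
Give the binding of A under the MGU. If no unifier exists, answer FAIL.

Decompose r/2: s(op(unit,W)) ≐ s(op(unit,r(a,T))),  s(op(X1,k)) ≐ s(op(op(a,L),k)).
Decompose s/1: op(unit,W) ≐ op(unit,r(a,T)).
Decompose op/2: unit ≐ unit,  W ≐ r(a,T).
Delete trivial equation unit ≐ unit.
Bind W := r(a,T); substituting into the one remaining equation that mentions W gives: s(op(r(op(N,N),a),op(r(a,T),a))) ≐ s(op(r(A,a),op(U,a))).
Decompose s/1: op(X1,k) ≐ op(op(a,L),k).
Decompose op/2: X1 ≐ op(a,L),  k ≐ k.
Bind X1 := op(a,L); substituting into the one remaining equation that mentions X1 gives: op(op(op(a,L),k),Y2) ≐ op(op(Z,unit),s(s(U))).
Delete trivial equation k ≐ k.
Decompose op/2: op(op(a,L),k) ≐ op(Z,unit),  Y2 ≐ s(s(U)).
Decompose op/2: op(a,L) ≐ Z,  k ≐ unit.
Bind Z := op(a,L); no other remaining equation mentions Z.
Clash: constants k and unit differ; no unifier exists.

FAIL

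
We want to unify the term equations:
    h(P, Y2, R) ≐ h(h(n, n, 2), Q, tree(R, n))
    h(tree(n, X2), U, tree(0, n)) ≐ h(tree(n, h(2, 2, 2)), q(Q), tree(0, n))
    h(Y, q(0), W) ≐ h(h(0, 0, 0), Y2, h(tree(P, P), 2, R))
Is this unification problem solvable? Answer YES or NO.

Decompose h/3: P ≐ h(n, n, 2),  Y2 ≐ Q,  R ≐ tree(R, n).
Bind P := h(n, n, 2); substituting into the one remaining equation that mentions P gives: h(Y, q(0), W) ≐ h(h(0, 0, 0), Y2, h(tree(h(n, n, 2), h(n, n, 2)), 2, R)).
Bind Y2 := Q; substituting into the one remaining equation that mentions Y2 gives: h(Y, q(0), W) ≐ h(h(0, 0, 0), Q, h(tree(h(n, n, 2), h(n, n, 2)), 2, R)).
Occurs check fails: R occurs in tree(R, n); the equation R ≐ tree(R, n) has no finite solution.

NO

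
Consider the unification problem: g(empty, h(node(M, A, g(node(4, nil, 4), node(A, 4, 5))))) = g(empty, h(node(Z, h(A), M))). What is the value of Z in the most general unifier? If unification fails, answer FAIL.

Decompose g/2: empty = empty,  h(node(M, A, g(node(4, nil, 4), node(A, 4, 5)))) = h(node(Z, h(A), M)).
Delete trivial equation empty = empty.
Decompose h/1: node(M, A, g(node(4, nil, 4), node(A, 4, 5))) = node(Z, h(A), M).
Decompose node/3: M = Z,  A = h(A),  g(node(4, nil, 4), node(A, 4, 5)) = M.
Bind M := Z; substituting into the one remaining equation that mentions M gives: g(node(4, nil, 4), node(A, 4, 5)) = Z.
Occurs check fails: A occurs in h(A); the equation A = h(A) has no finite solution.

FAIL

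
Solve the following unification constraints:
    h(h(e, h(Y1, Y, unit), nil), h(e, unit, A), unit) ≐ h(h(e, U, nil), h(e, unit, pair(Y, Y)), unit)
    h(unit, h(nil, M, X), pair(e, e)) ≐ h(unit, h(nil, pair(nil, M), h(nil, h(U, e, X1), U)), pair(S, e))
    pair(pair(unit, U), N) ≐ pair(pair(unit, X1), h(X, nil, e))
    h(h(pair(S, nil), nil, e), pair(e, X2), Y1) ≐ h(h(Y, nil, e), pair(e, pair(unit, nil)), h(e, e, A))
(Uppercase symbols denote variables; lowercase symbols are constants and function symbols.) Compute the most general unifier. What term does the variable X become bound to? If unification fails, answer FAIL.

Decompose h/3: h(e, h(Y1, Y, unit), nil) ≐ h(e, U, nil),  h(e, unit, A) ≐ h(e, unit, pair(Y, Y)),  unit ≐ unit.
Decompose h/3: e ≐ e,  h(Y1, Y, unit) ≐ U,  nil ≐ nil.
Delete trivial equation e ≐ e.
Bind U := h(Y1, Y, unit); substituting into the 2 remaining equations that mention U gives: h(unit, h(nil, M, X), pair(e, e)) ≐ h(unit, h(nil, pair(nil, M), h(nil, h(h(Y1, Y, unit), e, X1), h(Y1, Y, unit))), pair(S, e)),  pair(pair(unit, h(Y1, Y, unit)), N) ≐ pair(pair(unit, X1), h(X, nil, e)).
Delete trivial equation nil ≐ nil.
Decompose h/3: e ≐ e,  unit ≐ unit,  A ≐ pair(Y, Y).
Delete trivial equation e ≐ e.
Delete trivial equation unit ≐ unit.
Bind A := pair(Y, Y); substituting into the one remaining equation that mentions A gives: h(h(pair(S, nil), nil, e), pair(e, X2), Y1) ≐ h(h(Y, nil, e), pair(e, pair(unit, nil)), h(e, e, pair(Y, Y))).
Delete trivial equation unit ≐ unit.
Decompose h/3: unit ≐ unit,  h(nil, M, X) ≐ h(nil, pair(nil, M), h(nil, h(h(Y1, Y, unit), e, X1), h(Y1, Y, unit))),  pair(e, e) ≐ pair(S, e).
Delete trivial equation unit ≐ unit.
Decompose h/3: nil ≐ nil,  M ≐ pair(nil, M),  X ≐ h(nil, h(h(Y1, Y, unit), e, X1), h(Y1, Y, unit)).
Delete trivial equation nil ≐ nil.
Occurs check fails: M occurs in pair(nil, M); the equation M ≐ pair(nil, M) has no finite solution.

FAIL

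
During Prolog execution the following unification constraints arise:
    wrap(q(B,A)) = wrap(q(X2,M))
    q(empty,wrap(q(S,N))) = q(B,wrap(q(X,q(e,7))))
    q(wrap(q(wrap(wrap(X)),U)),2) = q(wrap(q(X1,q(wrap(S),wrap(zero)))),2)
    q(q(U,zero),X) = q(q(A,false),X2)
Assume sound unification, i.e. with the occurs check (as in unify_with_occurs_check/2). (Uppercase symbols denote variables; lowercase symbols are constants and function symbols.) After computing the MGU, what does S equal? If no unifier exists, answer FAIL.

Decompose wrap/1: q(B,A) = q(X2,M).
Decompose q/2: B = X2,  A = M.
Bind B := X2; substituting into the one remaining equation that mentions B gives: q(empty,wrap(q(S,N))) = q(X2,wrap(q(X,q(e,7)))).
Bind A := M; substituting into the one remaining equation that mentions A gives: q(q(U,zero),X) = q(q(M,false),X2).
Decompose q/2: empty = X2,  wrap(q(S,N)) = wrap(q(X,q(e,7))).
Bind X2 := empty; substituting into the one remaining equation that mentions X2 gives: q(q(U,zero),X) = q(q(M,false),empty). Substituting into the earlier binding gives B := empty.
Decompose wrap/1: q(S,N) = q(X,q(e,7)).
Decompose q/2: S = X,  N = q(e,7).
Bind S := X; substituting into the one remaining equation that mentions S gives: q(wrap(q(wrap(wrap(X)),U)),2) = q(wrap(q(X1,q(wrap(X),wrap(zero)))),2).
Bind N := q(e,7); no other remaining equation mentions N.
Decompose q/2: wrap(q(wrap(wrap(X)),U)) = wrap(q(X1,q(wrap(X),wrap(zero)))),  2 = 2.
Decompose wrap/1: q(wrap(wrap(X)),U) = q(X1,q(wrap(X),wrap(zero))).
Decompose q/2: wrap(wrap(X)) = X1,  U = q(wrap(X),wrap(zero)).
Bind X1 := wrap(wrap(X)); no other remaining equation mentions X1.
Bind U := q(wrap(X),wrap(zero)); substituting into the one remaining equation that mentions U gives: q(q(q(wrap(X),wrap(zero)),zero),X) = q(q(M,false),empty).
Delete trivial equation 2 = 2.
Decompose q/2: q(q(wrap(X),wrap(zero)),zero) = q(M,false),  X = empty.
Decompose q/2: q(wrap(X),wrap(zero)) = M,  zero = false.
Bind M := q(wrap(X),wrap(zero)); no other remaining equation mentions M. Substituting into the earlier binding gives A := q(wrap(X),wrap(zero)).
Clash: constants zero and false differ; no unifier exists.

FAIL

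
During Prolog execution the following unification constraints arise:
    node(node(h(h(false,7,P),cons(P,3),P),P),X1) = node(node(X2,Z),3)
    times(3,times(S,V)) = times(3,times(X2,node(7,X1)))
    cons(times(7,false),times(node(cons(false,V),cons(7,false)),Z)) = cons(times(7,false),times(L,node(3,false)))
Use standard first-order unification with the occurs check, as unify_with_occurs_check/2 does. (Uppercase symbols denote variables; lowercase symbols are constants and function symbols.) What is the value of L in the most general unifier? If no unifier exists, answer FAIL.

node(cons(false,node(7,3)),cons(7,false))

Decompose node/2: node(h(h(false,7,P),cons(P,3),P),P) = node(X2,Z),  X1 = 3.
Decompose node/2: h(h(false,7,P),cons(P,3),P) = X2,  P = Z.
Bind X2 := h(h(false,7,P),cons(P,3),P); substituting into the one remaining equation that mentions X2 gives: times(3,times(S,V)) = times(3,times(h(h(false,7,P),cons(P,3),P),node(7,X1))).
Bind P := Z; substituting into the one remaining equation that mentions P gives: times(3,times(S,V)) = times(3,times(h(h(false,7,Z),cons(Z,3),Z),node(7,X1))). Substituting into the earlier binding gives X2 := h(h(false,7,Z),cons(Z,3),Z).
Bind X1 := 3; substituting into the one remaining equation that mentions X1 gives: times(3,times(S,V)) = times(3,times(h(h(false,7,Z),cons(Z,3),Z),node(7,3))).
Decompose times/2: 3 = 3,  times(S,V) = times(h(h(false,7,Z),cons(Z,3),Z),node(7,3)).
Delete trivial equation 3 = 3.
Decompose times/2: S = h(h(false,7,Z),cons(Z,3),Z),  V = node(7,3).
Bind S := h(h(false,7,Z),cons(Z,3),Z); no other remaining equation mentions S.
Bind V := node(7,3); substituting into the remaining equation gives: cons(times(7,false),times(node(cons(false,node(7,3)),cons(7,false)),Z)) = cons(times(7,false),times(L,node(3,false))).
Decompose cons/2: times(7,false) = times(7,false),  times(node(cons(false,node(7,3)),cons(7,false)),Z) = times(L,node(3,false)).
Delete trivial equation times(7,false) = times(7,false).
Decompose times/2: node(cons(false,node(7,3)),cons(7,false)) = L,  Z = node(3,false).
Bind L := node(cons(false,node(7,3)),cons(7,false)); no other remaining equation mentions L.
Bind Z := node(3,false). Substituting into the earlier bindings gives X2 := h(h(false,7,node(3,false)),cons(node(3,false),3),node(3,false)), P := node(3,false), S := h(h(false,7,node(3,false)),cons(node(3,false),3),node(3,false)).
MGU = { X2 -> h(h(false,7,node(3,false)),cons(node(3,false),3),node(3,false)), P -> node(3,false), X1 -> 3, S -> h(h(false,7,node(3,false)),cons(node(3,false),3),node(3,false)), V -> node(7,3), L -> node(cons(false,node(7,3)),cons(7,false)), Z -> node(3,false) }, so L -> node(cons(false,node(7,3)),cons(7,false)).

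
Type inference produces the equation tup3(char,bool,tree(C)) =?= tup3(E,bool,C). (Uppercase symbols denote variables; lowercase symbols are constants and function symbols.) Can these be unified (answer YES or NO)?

Decompose tup3/3: char =?= E,  bool =?= bool,  tree(C) =?= C.
Bind E := char; no other remaining equation mentions E.
Delete trivial equation bool =?= bool.
Occurs check fails: C occurs in tree(C); the equation C =?= tree(C) has no finite solution.

NO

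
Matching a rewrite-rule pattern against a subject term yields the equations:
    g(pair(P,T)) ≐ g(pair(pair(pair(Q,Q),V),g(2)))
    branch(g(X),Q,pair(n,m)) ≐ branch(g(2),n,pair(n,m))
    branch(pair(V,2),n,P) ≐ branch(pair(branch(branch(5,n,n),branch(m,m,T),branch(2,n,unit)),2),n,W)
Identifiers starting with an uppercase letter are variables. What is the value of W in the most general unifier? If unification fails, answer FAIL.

Decompose g/1: pair(P,T) ≐ pair(pair(pair(Q,Q),V),g(2)).
Decompose pair/2: P ≐ pair(pair(Q,Q),V),  T ≐ g(2).
Bind P := pair(pair(Q,Q),V); substituting into the one remaining equation that mentions P gives: branch(pair(V,2),n,pair(pair(Q,Q),V)) ≐ branch(pair(branch(branch(5,n,n),branch(m,m,T),branch(2,n,unit)),2),n,W).
Bind T := g(2); substituting into the one remaining equation that mentions T gives: branch(pair(V,2),n,pair(pair(Q,Q),V)) ≐ branch(pair(branch(branch(5,n,n),branch(m,m,g(2)),branch(2,n,unit)),2),n,W).
Decompose branch/3: g(X) ≐ g(2),  Q ≐ n,  pair(n,m) ≐ pair(n,m).
Decompose g/1: X ≐ 2.
Bind X := 2; no other remaining equation mentions X.
Bind Q := n; substituting into the one remaining equation that mentions Q gives: branch(pair(V,2),n,pair(pair(n,n),V)) ≐ branch(pair(branch(branch(5,n,n),branch(m,m,g(2)),branch(2,n,unit)),2),n,W). Substituting into the earlier binding gives P := pair(pair(n,n),V).
Delete trivial equation pair(n,m) ≐ pair(n,m).
Decompose branch/3: pair(V,2) ≐ pair(branch(branch(5,n,n),branch(m,m,g(2)),branch(2,n,unit)),2),  n ≐ n,  pair(pair(n,n),V) ≐ W.
Decompose pair/2: V ≐ branch(branch(5,n,n),branch(m,m,g(2)),branch(2,n,unit)),  2 ≐ 2.
Bind V := branch(branch(5,n,n),branch(m,m,g(2)),branch(2,n,unit)); substituting into the one remaining equation that mentions V gives: pair(pair(n,n),branch(branch(5,n,n),branch(m,m,g(2)),branch(2,n,unit))) ≐ W. Substituting into the earlier binding gives P := pair(pair(n,n),branch(branch(5,n,n),branch(m,m,g(2)),branch(2,n,unit))).
Delete trivial equation 2 ≐ 2.
Delete trivial equation n ≐ n.
Bind W := pair(pair(n,n),branch(branch(5,n,n),branch(m,m,g(2)),branch(2,n,unit))).
MGU = { P := pair(pair(n,n),branch(branch(5,n,n),branch(m,m,g(2)),branch(2,n,unit))), T := g(2), X := 2, Q := n, V := branch(branch(5,n,n),branch(m,m,g(2)),branch(2,n,unit)), W := pair(pair(n,n),branch(branch(5,n,n),branch(m,m,g(2)),branch(2,n,unit))) }, so W := pair(pair(n,n),branch(branch(5,n,n),branch(m,m,g(2)),branch(2,n,unit))).

pair(pair(n,n),branch(branch(5,n,n),branch(m,m,g(2)),branch(2,n,unit)))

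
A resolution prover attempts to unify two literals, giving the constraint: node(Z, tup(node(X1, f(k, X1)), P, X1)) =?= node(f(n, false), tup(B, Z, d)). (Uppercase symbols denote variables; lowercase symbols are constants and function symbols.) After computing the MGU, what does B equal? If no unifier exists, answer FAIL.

node(d, f(k, d))

Decompose node/2: Z =?= f(n, false),  tup(node(X1, f(k, X1)), P, X1) =?= tup(B, Z, d).
Bind Z := f(n, false); substituting into the remaining equation gives: tup(node(X1, f(k, X1)), P, X1) =?= tup(B, f(n, false), d).
Decompose tup/3: node(X1, f(k, X1)) =?= B,  P =?= f(n, false),  X1 =?= d.
Bind B := node(X1, f(k, X1)); no other remaining equation mentions B.
Bind P := f(n, false); no other remaining equation mentions P.
Bind X1 := d. Substituting into the earlier binding gives B := node(d, f(k, d)).
MGU = { Z -> f(n, false), B -> node(d, f(k, d)), P -> f(n, false), X1 -> d }, so B -> node(d, f(k, d)).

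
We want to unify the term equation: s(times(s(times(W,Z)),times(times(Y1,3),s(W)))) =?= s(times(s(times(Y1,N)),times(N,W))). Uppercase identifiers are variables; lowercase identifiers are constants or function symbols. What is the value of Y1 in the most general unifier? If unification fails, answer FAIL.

FAIL

Decompose s/1: times(s(times(W,Z)),times(times(Y1,3),s(W))) =?= times(s(times(Y1,N)),times(N,W)).
Decompose times/2: s(times(W,Z)) =?= s(times(Y1,N)),  times(times(Y1,3),s(W)) =?= times(N,W).
Decompose s/1: times(W,Z) =?= times(Y1,N).
Decompose times/2: W =?= Y1,  Z =?= N.
Bind W := Y1; substituting into the one remaining equation that mentions W gives: times(times(Y1,3),s(Y1)) =?= times(N,Y1).
Bind Z := N; no other remaining equation mentions Z.
Decompose times/2: times(Y1,3) =?= N,  s(Y1) =?= Y1.
Bind N := times(Y1,3); no other remaining equation mentions N. Substituting into the earlier binding gives Z := times(Y1,3).
Occurs check fails: Y1 occurs in s(Y1); the equation Y1 =?= s(Y1) has no finite solution.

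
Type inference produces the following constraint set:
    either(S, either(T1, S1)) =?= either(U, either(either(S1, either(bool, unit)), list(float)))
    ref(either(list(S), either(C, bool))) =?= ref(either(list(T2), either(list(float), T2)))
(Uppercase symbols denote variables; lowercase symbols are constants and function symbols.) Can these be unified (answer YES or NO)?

Decompose either/2: S =?= U,  either(T1, S1) =?= either(either(S1, either(bool, unit)), list(float)).
Bind S := U; substituting into the one remaining equation that mentions S gives: ref(either(list(U), either(C, bool))) =?= ref(either(list(T2), either(list(float), T2))).
Decompose either/2: T1 =?= either(S1, either(bool, unit)),  S1 =?= list(float).
Bind T1 := either(S1, either(bool, unit)); no other remaining equation mentions T1.
Bind S1 := list(float); no other remaining equation mentions S1. Substituting into the earlier binding gives T1 := either(list(float), either(bool, unit)).
Decompose ref/1: either(list(U), either(C, bool)) =?= either(list(T2), either(list(float), T2)).
Decompose either/2: list(U) =?= list(T2),  either(C, bool) =?= either(list(float), T2).
Decompose list/1: U =?= T2.
Bind U := T2; no other remaining equation mentions U. Substituting into the earlier binding gives S := T2.
Decompose either/2: C =?= list(float),  bool =?= T2.
Bind C := list(float); no other remaining equation mentions C.
Bind T2 := bool. Substituting into the earlier bindings gives S := bool, U := bool.
No equations remain and no clash or occurs-check failure arose, so a unifier exists.

YES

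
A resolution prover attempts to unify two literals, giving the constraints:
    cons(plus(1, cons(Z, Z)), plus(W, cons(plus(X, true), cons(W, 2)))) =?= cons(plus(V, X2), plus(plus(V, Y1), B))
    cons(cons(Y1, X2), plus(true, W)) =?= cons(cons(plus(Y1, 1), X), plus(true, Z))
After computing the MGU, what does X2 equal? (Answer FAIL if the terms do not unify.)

Decompose cons/2: plus(1, cons(Z, Z)) =?= plus(V, X2),  plus(W, cons(plus(X, true), cons(W, 2))) =?= plus(plus(V, Y1), B).
Decompose plus/2: 1 =?= V,  cons(Z, Z) =?= X2.
Bind V := 1; substituting into the one remaining equation that mentions V gives: plus(W, cons(plus(X, true), cons(W, 2))) =?= plus(plus(1, Y1), B).
Bind X2 := cons(Z, Z); substituting into the one remaining equation that mentions X2 gives: cons(cons(Y1, cons(Z, Z)), plus(true, W)) =?= cons(cons(plus(Y1, 1), X), plus(true, Z)).
Decompose plus/2: W =?= plus(1, Y1),  cons(plus(X, true), cons(W, 2)) =?= B.
Bind W := plus(1, Y1); substituting into the remaining equations gives: cons(plus(X, true), cons(plus(1, Y1), 2)) =?= B,  cons(cons(Y1, cons(Z, Z)), plus(true, plus(1, Y1))) =?= cons(cons(plus(Y1, 1), X), plus(true, Z)).
Bind B := cons(plus(X, true), cons(plus(1, Y1), 2)); no other remaining equation mentions B.
Decompose cons/2: cons(Y1, cons(Z, Z)) =?= cons(plus(Y1, 1), X),  plus(true, plus(1, Y1)) =?= plus(true, Z).
Decompose cons/2: Y1 =?= plus(Y1, 1),  cons(Z, Z) =?= X.
Occurs check fails: Y1 occurs in plus(Y1, 1); the equation Y1 =?= plus(Y1, 1) has no finite solution.

FAIL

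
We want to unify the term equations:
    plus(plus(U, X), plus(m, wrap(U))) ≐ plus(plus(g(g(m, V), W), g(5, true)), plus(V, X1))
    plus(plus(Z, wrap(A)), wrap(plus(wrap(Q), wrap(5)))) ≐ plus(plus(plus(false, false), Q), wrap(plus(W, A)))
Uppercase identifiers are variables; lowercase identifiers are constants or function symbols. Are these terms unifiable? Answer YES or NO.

YES

Decompose plus/2: plus(U, X) ≐ plus(g(g(m, V), W), g(5, true)),  plus(m, wrap(U)) ≐ plus(V, X1).
Decompose plus/2: U ≐ g(g(m, V), W),  X ≐ g(5, true).
Bind U := g(g(m, V), W); substituting into the one remaining equation that mentions U gives: plus(m, wrap(g(g(m, V), W))) ≐ plus(V, X1).
Bind X := g(5, true); no other remaining equation mentions X.
Decompose plus/2: m ≐ V,  wrap(g(g(m, V), W)) ≐ X1.
Bind V := m; substituting into the one remaining equation that mentions V gives: wrap(g(g(m, m), W)) ≐ X1. Substituting into the earlier binding gives U := g(g(m, m), W).
Bind X1 := wrap(g(g(m, m), W)); no other remaining equation mentions X1.
Decompose plus/2: plus(Z, wrap(A)) ≐ plus(plus(false, false), Q),  wrap(plus(wrap(Q), wrap(5))) ≐ wrap(plus(W, A)).
Decompose plus/2: Z ≐ plus(false, false),  wrap(A) ≐ Q.
Bind Z := plus(false, false); no other remaining equation mentions Z.
Bind Q := wrap(A); substituting into the remaining equation gives: wrap(plus(wrap(wrap(A)), wrap(5))) ≐ wrap(plus(W, A)).
Decompose wrap/1: plus(wrap(wrap(A)), wrap(5)) ≐ plus(W, A).
Decompose plus/2: wrap(wrap(A)) ≐ W,  wrap(5) ≐ A.
Bind W := wrap(wrap(A)); no other remaining equation mentions W. Substituting into the earlier bindings gives U := g(g(m, m), wrap(wrap(A))), X1 := wrap(g(g(m, m), wrap(wrap(A)))).
Bind A := wrap(5). Substituting into the earlier bindings gives U := g(g(m, m), wrap(wrap(wrap(5)))), X1 := wrap(g(g(m, m), wrap(wrap(wrap(5))))), Q := wrap(wrap(5)), W := wrap(wrap(wrap(5))).
No equations remain and no clash or occurs-check failure arose, so a unifier exists.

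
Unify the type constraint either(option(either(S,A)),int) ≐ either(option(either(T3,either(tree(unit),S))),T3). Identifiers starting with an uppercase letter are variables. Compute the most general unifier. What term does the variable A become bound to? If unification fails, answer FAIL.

Decompose either/2: option(either(S,A)) ≐ option(either(T3,either(tree(unit),S))),  int ≐ T3.
Decompose option/1: either(S,A) ≐ either(T3,either(tree(unit),S)).
Decompose either/2: S ≐ T3,  A ≐ either(tree(unit),S).
Bind S := T3; substituting into the one remaining equation that mentions S gives: A ≐ either(tree(unit),T3).
Bind A := either(tree(unit),T3); no other remaining equation mentions A.
Bind T3 := int. Substituting into the earlier bindings gives S := int, A := either(tree(unit),int).
MGU = { S := int, A := either(tree(unit),int), T3 := int }, so A := either(tree(unit),int).

either(tree(unit),int)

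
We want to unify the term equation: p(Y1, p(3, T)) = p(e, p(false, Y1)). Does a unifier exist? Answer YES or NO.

NO

Decompose p/2: Y1 = e,  p(3, T) = p(false, Y1).
Bind Y1 := e; substituting into the remaining equation gives: p(3, T) = p(false, e).
Decompose p/2: 3 = false,  T = e.
Clash: constants 3 and false differ; no unifier exists.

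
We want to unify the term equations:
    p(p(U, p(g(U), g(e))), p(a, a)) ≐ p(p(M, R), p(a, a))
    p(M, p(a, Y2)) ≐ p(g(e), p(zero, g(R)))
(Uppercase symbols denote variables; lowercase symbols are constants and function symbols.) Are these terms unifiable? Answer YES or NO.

Decompose p/2: p(U, p(g(U), g(e))) ≐ p(M, R),  p(a, a) ≐ p(a, a).
Decompose p/2: U ≐ M,  p(g(U), g(e)) ≐ R.
Bind U := M; substituting into the one remaining equation that mentions U gives: p(g(M), g(e)) ≐ R.
Bind R := p(g(M), g(e)); substituting into the one remaining equation that mentions R gives: p(M, p(a, Y2)) ≐ p(g(e), p(zero, g(p(g(M), g(e))))).
Delete trivial equation p(a, a) ≐ p(a, a).
Decompose p/2: M ≐ g(e),  p(a, Y2) ≐ p(zero, g(p(g(M), g(e)))).
Bind M := g(e); substituting into the remaining equation gives: p(a, Y2) ≐ p(zero, g(p(g(g(e)), g(e)))). Substituting into the earlier bindings gives U := g(e), R := p(g(g(e)), g(e)).
Decompose p/2: a ≐ zero,  Y2 ≐ g(p(g(g(e)), g(e))).
Clash: constants a and zero differ; no unifier exists.

NO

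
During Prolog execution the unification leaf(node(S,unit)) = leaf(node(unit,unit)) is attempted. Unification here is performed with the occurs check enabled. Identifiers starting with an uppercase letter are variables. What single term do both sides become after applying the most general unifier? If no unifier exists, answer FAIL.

leaf(node(unit,unit))

Decompose leaf/1: node(S,unit) = node(unit,unit).
Decompose node/2: S = unit,  unit = unit.
Bind S := unit; no other remaining equation mentions S.
Delete trivial equation unit = unit.
Applying the MGU to either side gives leaf(node(unit,unit)).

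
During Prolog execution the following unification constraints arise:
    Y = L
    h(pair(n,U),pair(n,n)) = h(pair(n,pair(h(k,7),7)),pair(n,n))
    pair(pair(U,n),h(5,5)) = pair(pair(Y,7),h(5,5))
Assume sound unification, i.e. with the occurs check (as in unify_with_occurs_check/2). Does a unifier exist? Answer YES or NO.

Bind Y := L; substituting into the one remaining equation that mentions Y gives: pair(pair(U,n),h(5,5)) = pair(pair(L,7),h(5,5)).
Decompose h/2: pair(n,U) = pair(n,pair(h(k,7),7)),  pair(n,n) = pair(n,n).
Decompose pair/2: n = n,  U = pair(h(k,7),7).
Delete trivial equation n = n.
Bind U := pair(h(k,7),7); substituting into the one remaining equation that mentions U gives: pair(pair(pair(h(k,7),7),n),h(5,5)) = pair(pair(L,7),h(5,5)).
Delete trivial equation pair(n,n) = pair(n,n).
Decompose pair/2: pair(pair(h(k,7),7),n) = pair(L,7),  h(5,5) = h(5,5).
Decompose pair/2: pair(h(k,7),7) = L,  n = 7.
Bind L := pair(h(k,7),7); no other remaining equation mentions L. Substituting into the earlier binding gives Y := pair(h(k,7),7).
Clash: constants n and 7 differ; no unifier exists.

NO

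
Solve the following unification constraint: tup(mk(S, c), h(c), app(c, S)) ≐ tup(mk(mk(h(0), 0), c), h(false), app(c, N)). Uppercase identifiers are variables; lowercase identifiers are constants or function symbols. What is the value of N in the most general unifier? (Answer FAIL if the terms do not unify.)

FAIL

Decompose tup/3: mk(S, c) ≐ mk(mk(h(0), 0), c),  h(c) ≐ h(false),  app(c, S) ≐ app(c, N).
Decompose mk/2: S ≐ mk(h(0), 0),  c ≐ c.
Bind S := mk(h(0), 0); substituting into the one remaining equation that mentions S gives: app(c, mk(h(0), 0)) ≐ app(c, N).
Delete trivial equation c ≐ c.
Decompose h/1: c ≐ false.
Clash: constants c and false differ; no unifier exists.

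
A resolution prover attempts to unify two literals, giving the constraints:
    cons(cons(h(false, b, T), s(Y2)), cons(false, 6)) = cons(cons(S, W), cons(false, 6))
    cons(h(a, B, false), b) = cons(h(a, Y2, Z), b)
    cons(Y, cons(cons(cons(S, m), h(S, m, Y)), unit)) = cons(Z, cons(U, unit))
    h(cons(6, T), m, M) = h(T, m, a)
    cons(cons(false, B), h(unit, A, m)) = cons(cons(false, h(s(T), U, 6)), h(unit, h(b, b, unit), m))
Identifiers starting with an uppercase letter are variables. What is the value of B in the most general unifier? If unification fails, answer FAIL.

FAIL

Decompose cons/2: cons(h(false, b, T), s(Y2)) = cons(S, W),  cons(false, 6) = cons(false, 6).
Decompose cons/2: h(false, b, T) = S,  s(Y2) = W.
Bind S := h(false, b, T); substituting into the one remaining equation that mentions S gives: cons(Y, cons(cons(cons(h(false, b, T), m), h(h(false, b, T), m, Y)), unit)) = cons(Z, cons(U, unit)).
Bind W := s(Y2); no other remaining equation mentions W.
Delete trivial equation cons(false, 6) = cons(false, 6).
Decompose cons/2: h(a, B, false) = h(a, Y2, Z),  b = b.
Decompose h/3: a = a,  B = Y2,  false = Z.
Delete trivial equation a = a.
Bind B := Y2; substituting into the one remaining equation that mentions B gives: cons(cons(false, Y2), h(unit, A, m)) = cons(cons(false, h(s(T), U, 6)), h(unit, h(b, b, unit), m)).
Bind Z := false; substituting into the one remaining equation that mentions Z gives: cons(Y, cons(cons(cons(h(false, b, T), m), h(h(false, b, T), m, Y)), unit)) = cons(false, cons(U, unit)).
Delete trivial equation b = b.
Decompose cons/2: Y = false,  cons(cons(cons(h(false, b, T), m), h(h(false, b, T), m, Y)), unit) = cons(U, unit).
Bind Y := false; substituting into the one remaining equation that mentions Y gives: cons(cons(cons(h(false, b, T), m), h(h(false, b, T), m, false)), unit) = cons(U, unit).
Decompose cons/2: cons(cons(h(false, b, T), m), h(h(false, b, T), m, false)) = U,  unit = unit.
Bind U := cons(cons(h(false, b, T), m), h(h(false, b, T), m, false)); substituting into the one remaining equation that mentions U gives: cons(cons(false, Y2), h(unit, A, m)) = cons(cons(false, h(s(T), cons(cons(h(false, b, T), m), h(h(false, b, T), m, false)), 6)), h(unit, h(b, b, unit), m)).
Delete trivial equation unit = unit.
Decompose h/3: cons(6, T) = T,  m = m,  M = a.
Occurs check fails: T occurs in cons(6, T); the equation T = cons(6, T) has no finite solution.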